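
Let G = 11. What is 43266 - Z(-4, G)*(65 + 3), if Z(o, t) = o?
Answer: 43538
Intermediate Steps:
43266 - Z(-4, G)*(65 + 3) = 43266 - (-4)*(65 + 3) = 43266 - (-4)*68 = 43266 - 1*(-272) = 43266 + 272 = 43538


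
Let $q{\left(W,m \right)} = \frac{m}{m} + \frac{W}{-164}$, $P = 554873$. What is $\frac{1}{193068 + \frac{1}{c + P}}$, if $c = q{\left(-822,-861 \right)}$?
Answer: $\frac{45500079}{8784609252454} \approx 5.1795 \cdot 10^{-6}$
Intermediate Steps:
$q{\left(W,m \right)} = 1 - \frac{W}{164}$ ($q{\left(W,m \right)} = 1 + W \left(- \frac{1}{164}\right) = 1 - \frac{W}{164}$)
$c = \frac{493}{82}$ ($c = 1 - - \frac{411}{82} = 1 + \frac{411}{82} = \frac{493}{82} \approx 6.0122$)
$\frac{1}{193068 + \frac{1}{c + P}} = \frac{1}{193068 + \frac{1}{\frac{493}{82} + 554873}} = \frac{1}{193068 + \frac{1}{\frac{45500079}{82}}} = \frac{1}{193068 + \frac{82}{45500079}} = \frac{1}{\frac{8784609252454}{45500079}} = \frac{45500079}{8784609252454}$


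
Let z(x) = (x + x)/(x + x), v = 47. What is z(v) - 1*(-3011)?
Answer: 3012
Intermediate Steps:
z(x) = 1 (z(x) = (2*x)/((2*x)) = (2*x)*(1/(2*x)) = 1)
z(v) - 1*(-3011) = 1 - 1*(-3011) = 1 + 3011 = 3012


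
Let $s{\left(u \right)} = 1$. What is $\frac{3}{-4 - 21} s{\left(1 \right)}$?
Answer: $- \frac{3}{25} \approx -0.12$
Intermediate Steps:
$\frac{3}{-4 - 21} s{\left(1 \right)} = \frac{3}{-4 - 21} \cdot 1 = \frac{3}{-25} \cdot 1 = 3 \left(- \frac{1}{25}\right) 1 = \left(- \frac{3}{25}\right) 1 = - \frac{3}{25}$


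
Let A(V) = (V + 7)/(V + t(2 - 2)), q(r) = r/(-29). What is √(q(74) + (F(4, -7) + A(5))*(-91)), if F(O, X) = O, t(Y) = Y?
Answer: I*√12298610/145 ≈ 24.186*I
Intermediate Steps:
q(r) = -r/29 (q(r) = r*(-1/29) = -r/29)
A(V) = (7 + V)/V (A(V) = (V + 7)/(V + (2 - 2)) = (7 + V)/(V + 0) = (7 + V)/V)
√(q(74) + (F(4, -7) + A(5))*(-91)) = √(-1/29*74 + (4 + (7 + 5)/5)*(-91)) = √(-74/29 + (4 + (⅕)*12)*(-91)) = √(-74/29 + (4 + 12/5)*(-91)) = √(-74/29 + (32/5)*(-91)) = √(-74/29 - 2912/5) = √(-84818/145) = I*√12298610/145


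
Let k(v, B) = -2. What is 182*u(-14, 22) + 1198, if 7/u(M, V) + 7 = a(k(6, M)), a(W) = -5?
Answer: 6551/6 ≈ 1091.8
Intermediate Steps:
u(M, V) = -7/12 (u(M, V) = 7/(-7 - 5) = 7/(-12) = 7*(-1/12) = -7/12)
182*u(-14, 22) + 1198 = 182*(-7/12) + 1198 = -637/6 + 1198 = 6551/6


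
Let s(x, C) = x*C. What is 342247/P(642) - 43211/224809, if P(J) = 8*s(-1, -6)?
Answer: 76938131695/10790832 ≈ 7130.0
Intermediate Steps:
s(x, C) = C*x
P(J) = 48 (P(J) = 8*(-6*(-1)) = 8*6 = 48)
342247/P(642) - 43211/224809 = 342247/48 - 43211/224809 = 76938131695/10790832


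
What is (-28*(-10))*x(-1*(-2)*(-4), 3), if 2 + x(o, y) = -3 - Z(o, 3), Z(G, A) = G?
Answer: 840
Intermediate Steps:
x(o, y) = -5 - o (x(o, y) = -2 + (-3 - o) = -5 - o)
(-28*(-10))*x(-1*(-2)*(-4), 3) = (-28*(-10))*(-5 - (-1*(-2))*(-4)) = 280*(-5 - 2*(-4)) = 280*(-5 - 1*(-8)) = 280*(-5 + 8) = 280*3 = 840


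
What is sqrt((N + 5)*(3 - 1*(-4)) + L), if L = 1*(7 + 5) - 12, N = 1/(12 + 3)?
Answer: 2*sqrt(1995)/15 ≈ 5.9554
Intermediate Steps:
N = 1/15 ≈ 0.066667
L = 0 (L = 1*12 - 12 = 12 - 12 = 0)
sqrt((N + 5)*(3 - 1*(-4)) + L) = sqrt((1/15 + 5)*(3 - 1*(-4)) + 0) = sqrt(76*(3 + 4)/15 + 0) = sqrt((76/15)*7 + 0) = sqrt(532/15 + 0) = sqrt(532/15) = 2*sqrt(1995)/15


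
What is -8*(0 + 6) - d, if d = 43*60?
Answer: -2628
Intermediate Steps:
d = 2580
-8*(0 + 6) - d = -8*(0 + 6) - 1*2580 = -8*6 - 2580 = -48 - 2580 = -2628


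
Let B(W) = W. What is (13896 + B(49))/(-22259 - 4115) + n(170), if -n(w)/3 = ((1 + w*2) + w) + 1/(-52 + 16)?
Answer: -242658535/158244 ≈ -1533.4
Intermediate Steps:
n(w) = -35/12 - 9*w (n(w) = -3*(((1 + w*2) + w) + 1/(-52 + 16)) = -3*(((1 + 2*w) + w) + 1/(-36)) = -3*((1 + 3*w) - 1/36) = -3*(35/36 + 3*w) = -35/12 - 9*w)
(13896 + B(49))/(-22259 - 4115) + n(170) = (13896 + 49)/(-22259 - 4115) + (-35/12 - 9*170) = 13945/(-26374) + (-35/12 - 1530) = 13945*(-1/26374) - 18395/12 = -13945/26374 - 18395/12 = -242658535/158244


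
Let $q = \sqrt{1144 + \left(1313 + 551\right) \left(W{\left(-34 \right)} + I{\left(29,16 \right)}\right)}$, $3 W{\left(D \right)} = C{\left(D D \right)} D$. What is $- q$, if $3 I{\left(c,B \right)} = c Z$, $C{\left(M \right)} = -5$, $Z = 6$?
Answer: $- \frac{2 \sqrt{483486}}{3} \approx -463.55$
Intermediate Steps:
$W{\left(D \right)} = - \frac{5 D}{3}$ ($W{\left(D \right)} = \frac{\left(-5\right) D}{3} = - \frac{5 D}{3}$)
$I{\left(c,B \right)} = 2 c$ ($I{\left(c,B \right)} = \frac{c 6}{3} = \frac{6 c}{3} = 2 c$)
$q = \frac{2 \sqrt{483486}}{3}$ ($q = \sqrt{1144 + \left(1313 + 551\right) \left(\left(- \frac{5}{3}\right) \left(-34\right) + 2 \cdot 29\right)} = \sqrt{1144 + 1864 \left(\frac{170}{3} + 58\right)} = \sqrt{1144 + 1864 \cdot \frac{344}{3}} = \sqrt{1144 + \frac{641216}{3}} = \sqrt{\frac{644648}{3}} = \frac{2 \sqrt{483486}}{3} \approx 463.55$)
$- q = - \frac{2 \sqrt{483486}}{3}$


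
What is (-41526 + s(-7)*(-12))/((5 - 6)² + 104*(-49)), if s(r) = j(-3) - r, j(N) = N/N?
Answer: 41622/5095 ≈ 8.1692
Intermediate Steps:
j(N) = 1
s(r) = 1 - r
(-41526 + s(-7)*(-12))/((5 - 6)² + 104*(-49)) = (-41526 + (1 - 1*(-7))*(-12))/((5 - 6)² + 104*(-49)) = (-41526 + (1 + 7)*(-12))/((-1)² - 5096) = (-41526 + 8*(-12))/(1 - 5096) = (-41526 - 96)/(-5095) = -41622*(-1/5095) = 41622/5095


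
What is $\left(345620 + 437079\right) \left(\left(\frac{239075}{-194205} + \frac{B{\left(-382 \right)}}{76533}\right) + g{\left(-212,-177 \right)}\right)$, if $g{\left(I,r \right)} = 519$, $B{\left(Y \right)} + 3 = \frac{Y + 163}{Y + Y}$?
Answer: $\frac{306790565969696908375}{757026781764} \approx 4.0526 \cdot 10^{8}$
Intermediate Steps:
$B{\left(Y \right)} = -3 + \frac{163 + Y}{2 Y}$ ($B{\left(Y \right)} = -3 + \frac{Y + 163}{Y + Y} = -3 + \frac{163 + Y}{2 Y}$)
$\left(345620 + 437079\right) \left(\left(\frac{239075}{-194205} + \frac{B{\left(-382 \right)}}{76533}\right) + g{\left(-212,-177 \right)}\right) = \left(345620 + 437079\right) \left(\left(\frac{239075}{-194205} + \frac{\frac{1}{2} \frac{1}{-382} \left(163 - -1910\right)}{76533}\right) + 519\right) = 782699 \left(\left(239075 \left(- \frac{1}{194205}\right) + \frac{1}{2} \left(- \frac{1}{382}\right) \left(163 + 1910\right) \frac{1}{76533}\right) + 519\right) = 782699 \left(\left(- \frac{47815}{38841} + \frac{1}{2} \left(- \frac{1}{382}\right) 2073 \cdot \frac{1}{76533}\right) + 519\right) = 782699 \left(\left(- \frac{47815}{38841} - \frac{691}{19490404}\right) + 519\right) = 782699 \left(- \frac{931960506391}{757026781764} + 519\right) = 782699 \cdot \frac{391964939229125}{757026781764} = \frac{306790565969696908375}{757026781764}$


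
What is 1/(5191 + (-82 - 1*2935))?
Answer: 1/2174 ≈ 0.00045998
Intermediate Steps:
1/(5191 + (-82 - 1*2935)) = 1/(5191 + (-82 - 2935)) = 1/(5191 - 3017) = 1/2174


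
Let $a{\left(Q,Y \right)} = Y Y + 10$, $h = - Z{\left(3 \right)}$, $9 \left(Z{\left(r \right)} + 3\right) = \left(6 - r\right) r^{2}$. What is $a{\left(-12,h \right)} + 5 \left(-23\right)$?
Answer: $-105$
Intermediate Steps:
$Z{\left(r \right)} = -3 + \frac{r^{2} \left(6 - r\right)}{9}$ ($Z{\left(r \right)} = -3 + \frac{\left(6 - r\right) r^{2}}{9} = -3 + \frac{r^{2} \left(6 - r\right)}{9}$)
$h = 0$ ($h = - (-3 - \frac{3^{3}}{9} + \frac{2 \cdot 3^{2}}{3}) = - (-3 - 3 + \frac{2}{3} \cdot 9) = - (-3 - 3 + 6) = \left(-1\right) 0 = 0$)
$a{\left(Q,Y \right)} = 10 + Y^{2}$ ($a{\left(Q,Y \right)} = Y^{2} + 10 = 10 + Y^{2}$)
$a{\left(-12,h \right)} + 5 \left(-23\right) = \left(10 + 0^{2}\right) + 5 \left(-23\right) = \left(10 + 0\right) - 115 = 10 - 115 = -105$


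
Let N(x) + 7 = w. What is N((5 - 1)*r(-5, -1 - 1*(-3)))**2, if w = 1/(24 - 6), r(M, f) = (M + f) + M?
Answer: 15625/324 ≈ 48.225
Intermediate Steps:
r(M, f) = f + 2*M
w = 1/18 ≈ 0.055556
N(x) = -125/18 (N(x) = -7 + 1/18 = -125/18)
N((5 - 1)*r(-5, -1 - 1*(-3)))**2 = (-125/18)**2 = 15625/324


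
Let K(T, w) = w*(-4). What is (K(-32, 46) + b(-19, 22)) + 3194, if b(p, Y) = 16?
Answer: 3026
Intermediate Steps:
K(T, w) = -4*w
(K(-32, 46) + b(-19, 22)) + 3194 = (-4*46 + 16) + 3194 = (-184 + 16) + 3194 = -168 + 3194 = 3026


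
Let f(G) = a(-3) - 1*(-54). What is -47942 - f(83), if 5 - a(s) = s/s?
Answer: -48000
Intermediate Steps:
a(s) = 4 (a(s) = 5 - s/s = 5 - 1*1 = 5 - 1 = 4)
f(G) = 58 (f(G) = 4 - 1*(-54) = 4 + 54 = 58)
-47942 - f(83) = -47942 - 1*58 = -47942 - 58 = -48000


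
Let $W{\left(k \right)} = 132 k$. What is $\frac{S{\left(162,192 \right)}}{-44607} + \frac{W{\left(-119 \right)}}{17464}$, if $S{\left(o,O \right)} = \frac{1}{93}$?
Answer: $- \frac{16290971443}{18112137066} \approx -0.89945$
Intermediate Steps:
$S{\left(o,O \right)} = \frac{1}{93}$
$\frac{S{\left(162,192 \right)}}{-44607} + \frac{W{\left(-119 \right)}}{17464} = \frac{1}{93 \left(-44607\right)} + \frac{132 \left(-119\right)}{17464} = \frac{1}{93} \left(- \frac{1}{44607}\right) - \frac{3927}{4366} = - \frac{1}{4148451} - \frac{3927}{4366} = - \frac{16290971443}{18112137066}$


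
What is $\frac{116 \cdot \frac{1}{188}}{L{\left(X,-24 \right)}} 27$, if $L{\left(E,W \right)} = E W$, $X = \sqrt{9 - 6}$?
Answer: $- \frac{87 \sqrt{3}}{376} \approx -0.40077$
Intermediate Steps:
$X = \sqrt{3} \approx 1.732$
$\frac{116 \cdot \frac{1}{188}}{L{\left(X,-24 \right)}} 27 = \frac{116 \cdot \frac{1}{188}}{\sqrt{3} \left(-24\right)} 27 = \frac{116 \cdot \frac{1}{188}}{\left(-24\right) \sqrt{3}} \cdot 27 = \frac{29 \left(- \frac{\sqrt{3}}{72}\right)}{47} \cdot 27 = - \frac{29 \sqrt{3}}{3384} \cdot 27 = - \frac{87 \sqrt{3}}{376}$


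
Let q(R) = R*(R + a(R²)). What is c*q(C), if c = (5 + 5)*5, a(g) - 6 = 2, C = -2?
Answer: -600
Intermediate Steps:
a(g) = 8 (a(g) = 6 + 2 = 8)
q(R) = R*(8 + R) (q(R) = R*(R + 8) = R*(8 + R))
c = 50 (c = 10*5 = 50)
c*q(C) = 50*(-2*(8 - 2)) = 50*(-2*6) = 50*(-12) = -600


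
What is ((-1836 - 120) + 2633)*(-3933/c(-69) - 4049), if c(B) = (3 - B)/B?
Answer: -1515803/8 ≈ -1.8948e+5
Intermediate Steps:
c(B) = (3 - B)/B
((-1836 - 120) + 2633)*(-3933/c(-69) - 4049) = ((-1836 - 120) + 2633)*(-3933*(-69/(3 - 1*(-69))) - 4049) = (-1956 + 2633)*(-3933*(-69/(3 + 69)) - 4049) = 677*(-3933/((-1/69*72)) - 4049) = 677*(-3933/(-24/23) - 4049) = 677*(-3933*(-23/24) - 4049) = 677*(30153/8 - 4049) = 677*(-2239/8) = -1515803/8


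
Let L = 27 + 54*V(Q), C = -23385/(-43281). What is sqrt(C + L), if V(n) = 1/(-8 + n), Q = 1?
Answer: sqrt(458506090)/4809 ≈ 4.4526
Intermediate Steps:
C = 7795/14427 (C = -23385*(-1/43281) = 7795/14427 ≈ 0.54031)
L = 135/7 (L = 27 + 54/(-8 + 1) = 27 + 54/(-7) = 27 + 54*(-1/7) = 27 - 54/7 = 135/7 ≈ 19.286)
sqrt(C + L) = sqrt(7795/14427 + 135/7) = sqrt(286030/14427) = sqrt(458506090)/4809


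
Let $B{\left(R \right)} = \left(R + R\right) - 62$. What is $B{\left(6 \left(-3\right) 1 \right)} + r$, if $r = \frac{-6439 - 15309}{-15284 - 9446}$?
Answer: $- \frac{1200896}{12365} \approx -97.121$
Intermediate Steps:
$B{\left(R \right)} = -62 + 2 R$ ($B{\left(R \right)} = 2 R - 62 = -62 + 2 R$)
$r = \frac{10874}{12365}$ ($r = - \frac{21748}{-24730} = \left(-21748\right) \left(- \frac{1}{24730}\right) = \frac{10874}{12365} \approx 0.87942$)
$B{\left(6 \left(-3\right) 1 \right)} + r = \left(-62 + 2 \cdot 6 \left(-3\right) 1\right) + \frac{10874}{12365} = \left(-62 + 2 \left(\left(-18\right) 1\right)\right) + \frac{10874}{12365} = \left(-62 + 2 \left(-18\right)\right) + \frac{10874}{12365} = \left(-62 - 36\right) + \frac{10874}{12365} = -98 + \frac{10874}{12365} = - \frac{1200896}{12365}$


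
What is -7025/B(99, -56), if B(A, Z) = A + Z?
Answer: -7025/43 ≈ -163.37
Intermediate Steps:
-7025/B(99, -56) = -7025/(99 - 56) = -7025/43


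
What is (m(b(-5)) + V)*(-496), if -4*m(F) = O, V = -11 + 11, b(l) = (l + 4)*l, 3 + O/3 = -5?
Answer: -2976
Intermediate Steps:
O = -24 (O = -9 + 3*(-5) = -9 - 15 = -24)
b(l) = l*(4 + l) (b(l) = (4 + l)*l = l*(4 + l))
V = 0
m(F) = 6 (m(F) = -1/4*(-24) = 6)
(m(b(-5)) + V)*(-496) = (6 + 0)*(-496) = 6*(-496) = -2976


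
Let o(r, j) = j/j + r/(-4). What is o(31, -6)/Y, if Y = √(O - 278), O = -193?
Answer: 9*I*√471/628 ≈ 0.31102*I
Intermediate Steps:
o(r, j) = 1 - r/4 (o(r, j) = 1 + r*(-¼) = 1 - r/4)
Y = I*√471 (Y = √(-193 - 278) = √(-471) = I*√471 ≈ 21.703*I)
o(31, -6)/Y = (1 - ¼*31)/((I*√471)) = (1 - 31/4)*(-I*√471/471) = -(-9)*I*√471/628 = 9*I*√471/628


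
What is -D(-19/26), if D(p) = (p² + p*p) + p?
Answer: -57/169 ≈ -0.33728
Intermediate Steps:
D(p) = p + 2*p² (D(p) = (p² + p²) + p = 2*p² + p = p + 2*p²)
-D(-19/26) = -(-19/26)*(1 + 2*(-19/26)) = -(-19*1/26)*(1 + 2*(-19*1/26)) = -(-19)*(1 + 2*(-19/26))/26 = -(-19)*(1 - 19/13)/26 = -(-19)*(-6)/(26*13) = -1*57/169 = -57/169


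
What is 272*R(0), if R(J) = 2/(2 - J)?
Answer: 272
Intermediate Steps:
272*R(0) = 272*(-2/(-2 + 0)) = 272*(-2/(-2)) = 272*(-2*(-½)) = 272*1 = 272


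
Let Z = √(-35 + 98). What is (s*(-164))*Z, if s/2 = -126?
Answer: 123984*√7 ≈ 3.2803e+5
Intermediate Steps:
s = -252 (s = 2*(-126) = -252)
Z = 3*√7 (Z = √63 = 3*√7 ≈ 7.9373)
(s*(-164))*Z = (-252*(-164))*(3*√7) = 41328*(3*√7) = 123984*√7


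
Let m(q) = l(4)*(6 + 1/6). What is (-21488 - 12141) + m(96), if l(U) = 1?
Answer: -201737/6 ≈ -33623.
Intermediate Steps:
m(q) = 37/6 (m(q) = 1*(6 + 1/6) = 1*(37/6) = 37/6)
(-21488 - 12141) + m(96) = (-21488 - 12141) + 37/6 = -33629 + 37/6 = -201737/6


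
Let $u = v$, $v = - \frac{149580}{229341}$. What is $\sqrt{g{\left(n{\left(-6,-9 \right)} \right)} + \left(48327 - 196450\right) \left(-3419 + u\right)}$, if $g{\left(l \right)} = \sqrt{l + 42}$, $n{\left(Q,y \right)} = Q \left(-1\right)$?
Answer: $\frac{\sqrt{2960229168435506093 + 23376575236 \sqrt{3}}}{76447} \approx 22506.0$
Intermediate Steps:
$v = - \frac{49860}{76447}$ ($v = \left(-149580\right) \frac{1}{229341} = - \frac{49860}{76447} \approx -0.65222$)
$u = - \frac{49860}{76447} \approx -0.65222$
$n{\left(Q,y \right)} = - Q$
$g{\left(l \right)} = \sqrt{42 + l}$
$\sqrt{g{\left(n{\left(-6,-9 \right)} \right)} + \left(48327 - 196450\right) \left(-3419 + u\right)} = \sqrt{\sqrt{42 - -6} + \left(48327 - 196450\right) \left(-3419 - \frac{49860}{76447}\right)} = \sqrt{\sqrt{42 + 6} - - \frac{38722633568819}{76447}} = \sqrt{\sqrt{48} + \frac{38722633568819}{76447}} = \sqrt{4 \sqrt{3} + \frac{38722633568819}{76447}} = \sqrt{\frac{38722633568819}{76447} + 4 \sqrt{3}}$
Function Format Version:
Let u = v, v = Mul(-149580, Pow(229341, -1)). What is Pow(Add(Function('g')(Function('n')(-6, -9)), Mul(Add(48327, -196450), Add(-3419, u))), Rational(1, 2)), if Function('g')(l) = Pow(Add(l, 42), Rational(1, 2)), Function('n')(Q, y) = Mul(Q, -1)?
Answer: Mul(Rational(1, 76447), Pow(Add(2960229168435506093, Mul(23376575236, Pow(3, Rational(1, 2)))), Rational(1, 2))) ≈ 22506.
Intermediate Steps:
v = Rational(-49860, 76447) (v = Mul(-149580, Rational(1, 229341)) = Rational(-49860, 76447) ≈ -0.65222)
u = Rational(-49860, 76447) ≈ -0.65222
Function('n')(Q, y) = Mul(-1, Q)
Function('g')(l) = Pow(Add(42, l), Rational(1, 2))
Pow(Add(Function('g')(Function('n')(-6, -9)), Mul(Add(48327, -196450), Add(-3419, u))), Rational(1, 2)) = Pow(Add(Pow(Add(42, Mul(-1, -6)), Rational(1, 2)), Mul(Add(48327, -196450), Add(-3419, Rational(-49860, 76447)))), Rational(1, 2)) = Pow(Add(Pow(Add(42, 6), Rational(1, 2)), Mul(-148123, Rational(-261422153, 76447))), Rational(1, 2)) = Pow(Add(Pow(48, Rational(1, 2)), Rational(38722633568819, 76447)), Rational(1, 2)) = Pow(Add(Mul(4, Pow(3, Rational(1, 2))), Rational(38722633568819, 76447)), Rational(1, 2)) = Pow(Add(Rational(38722633568819, 76447), Mul(4, Pow(3, Rational(1, 2)))), Rational(1, 2))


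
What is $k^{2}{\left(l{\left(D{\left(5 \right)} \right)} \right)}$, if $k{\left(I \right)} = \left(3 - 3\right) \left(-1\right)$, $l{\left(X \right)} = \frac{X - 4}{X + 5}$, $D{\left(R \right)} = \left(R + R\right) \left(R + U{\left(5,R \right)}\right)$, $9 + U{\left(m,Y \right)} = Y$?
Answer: $0$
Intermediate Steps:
$U{\left(m,Y \right)} = -9 + Y$
$D{\left(R \right)} = 2 R \left(-9 + 2 R\right)$ ($D{\left(R \right)} = \left(R + R\right) \left(R + \left(-9 + R\right)\right) = 2 R \left(-9 + 2 R\right)$)
$l{\left(X \right)} = \frac{-4 + X}{5 + X}$
$k{\left(I \right)} = 0$ ($k{\left(I \right)} = 0 \left(-1\right) = 0$)
$k^{2}{\left(l{\left(D{\left(5 \right)} \right)} \right)} = 0^{2} = 0$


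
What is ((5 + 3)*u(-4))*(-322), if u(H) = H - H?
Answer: 0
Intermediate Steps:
u(H) = 0
((5 + 3)*u(-4))*(-322) = ((5 + 3)*0)*(-322) = (8*0)*(-322) = 0*(-322) = 0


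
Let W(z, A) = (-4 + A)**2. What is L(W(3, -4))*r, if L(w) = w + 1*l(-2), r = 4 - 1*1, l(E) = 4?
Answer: 204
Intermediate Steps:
r = 3 (r = 4 - 1 = 3)
L(w) = 4 + w (L(w) = w + 1*4 = w + 4 = 4 + w)
L(W(3, -4))*r = (4 + (-4 - 4)**2)*3 = (4 + (-8)**2)*3 = (4 + 64)*3 = 68*3 = 204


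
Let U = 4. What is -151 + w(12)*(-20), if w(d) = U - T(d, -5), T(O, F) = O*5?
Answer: 969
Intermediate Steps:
T(O, F) = 5*O
w(d) = 4 - 5*d
-151 + w(12)*(-20) = -151 + (4 - 5*12)*(-20) = -151 + (4 - 60)*(-20) = -151 - 56*(-20) = -151 + 1120 = 969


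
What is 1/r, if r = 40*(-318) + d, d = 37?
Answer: -1/12683 ≈ -7.8846e-5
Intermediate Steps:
r = -12683 (r = 40*(-318) + 37 = -12720 + 37 = -12683)
1/r = 1/(-12683) = -1/12683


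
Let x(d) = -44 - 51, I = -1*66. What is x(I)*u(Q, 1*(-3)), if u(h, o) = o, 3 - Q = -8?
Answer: 285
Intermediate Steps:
Q = 11 (Q = 3 - 1*(-8) = 3 + 8 = 11)
I = -66
x(d) = -95
x(I)*u(Q, 1*(-3)) = -95*(-3) = 285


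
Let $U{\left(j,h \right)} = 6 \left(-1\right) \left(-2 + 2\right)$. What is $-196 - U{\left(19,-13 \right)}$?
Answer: $-196$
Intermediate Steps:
$U{\left(j,h \right)} = 0$ ($U{\left(j,h \right)} = \left(-6\right) 0 = 0$)
$-196 - U{\left(19,-13 \right)} = -196 - 0 = -196 + 0 = -196$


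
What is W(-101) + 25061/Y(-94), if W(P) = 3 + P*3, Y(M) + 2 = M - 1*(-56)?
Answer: -37061/40 ≈ -926.53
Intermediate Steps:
Y(M) = 54 + M (Y(M) = -2 + (M - 1*(-56)) = -2 + (M + 56) = -2 + (56 + M) = 54 + M)
W(P) = 3 + 3*P
W(-101) + 25061/Y(-94) = (3 + 3*(-101)) + 25061/(54 - 94) = (3 - 303) + 25061/(-40) = -300 + 25061*(-1/40) = -300 - 25061/40 = -37061/40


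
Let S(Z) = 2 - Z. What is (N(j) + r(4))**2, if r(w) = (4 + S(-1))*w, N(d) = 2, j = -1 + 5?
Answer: 900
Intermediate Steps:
j = 4
r(w) = 7*w (r(w) = (4 + (2 - 1*(-1)))*w = (4 + (2 + 1))*w = (4 + 3)*w = 7*w)
(N(j) + r(4))**2 = (2 + 7*4)**2 = (2 + 28)**2 = 30**2 = 900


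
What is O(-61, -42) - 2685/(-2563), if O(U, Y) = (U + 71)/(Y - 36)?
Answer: 91900/99957 ≈ 0.91940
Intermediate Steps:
O(U, Y) = (71 + U)/(-36 + Y)
O(-61, -42) - 2685/(-2563) = (71 - 61)/(-36 - 42) - 2685/(-2563) = 10/(-78) - 2685*(-1/2563) = -1/78*10 + 2685/2563 = -5/39 + 2685/2563 = 91900/99957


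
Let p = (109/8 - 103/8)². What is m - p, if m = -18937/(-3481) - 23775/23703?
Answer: 1705018563/440054096 ≈ 3.8746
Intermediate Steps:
m = 122034312/27503381 (m = -18937*(-1/3481) - 23775*1/23703 = 18937/3481 - 7925/7901 = 122034312/27503381 ≈ 4.4371)
p = 9/16 (p = (109*(⅛) - 103*⅛)² = (109/8 - 103/8)² = (¾)² = 9/16 ≈ 0.56250)
m - p = 122034312/27503381 - 1*9/16 = 122034312/27503381 - 9/16 = 1705018563/440054096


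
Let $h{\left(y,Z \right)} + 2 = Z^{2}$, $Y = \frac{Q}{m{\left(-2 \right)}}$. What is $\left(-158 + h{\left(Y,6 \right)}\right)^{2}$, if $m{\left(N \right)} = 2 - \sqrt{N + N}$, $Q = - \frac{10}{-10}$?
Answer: $15376$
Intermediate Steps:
$Q = 1$ ($Q = \left(-10\right) \left(- \frac{1}{10}\right) = 1$)
$m{\left(N \right)} = 2 - \sqrt{2} \sqrt{N}$ ($m{\left(N \right)} = 2 - \sqrt{2 N} = 2 - \sqrt{2} \sqrt{N}$)
$Y = \frac{2 + 2 i}{8}$ ($Y = 1 \frac{1}{2 - \sqrt{2} \sqrt{-2}} = 1 \frac{1}{2 - \sqrt{2} i \sqrt{2}} = 1 \frac{1}{2 - 2 i} = 1 \frac{2 + 2 i}{8} = \frac{2 + 2 i}{8} \approx 0.25 + 0.25 i$)
$h{\left(y,Z \right)} = -2 + Z^{2}$
$\left(-158 + h{\left(Y,6 \right)}\right)^{2} = \left(-158 - \left(2 - 6^{2}\right)\right)^{2} = \left(-158 + \left(-2 + 36\right)\right)^{2} = \left(-158 + 34\right)^{2} = \left(-124\right)^{2} = 15376$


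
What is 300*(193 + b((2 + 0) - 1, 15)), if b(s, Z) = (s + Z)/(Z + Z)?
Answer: 58060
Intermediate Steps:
b(s, Z) = (Z + s)/(2*Z) (b(s, Z) = (Z + s)/((2*Z)) = (Z + s)*(1/(2*Z)) = (Z + s)/(2*Z))
300*(193 + b((2 + 0) - 1, 15)) = 300*(193 + (½)*(15 + ((2 + 0) - 1))/15) = 300*(193 + (½)*(1/15)*(15 + (2 - 1))) = 300*(193 + (½)*(1/15)*(15 + 1)) = 300*(193 + (½)*(1/15)*16) = 300*(193 + 8/15) = 300*(2903/15) = 58060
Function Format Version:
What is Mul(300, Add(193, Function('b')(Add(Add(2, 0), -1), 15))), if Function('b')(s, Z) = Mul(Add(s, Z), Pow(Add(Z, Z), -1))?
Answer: 58060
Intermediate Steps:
Function('b')(s, Z) = Mul(Rational(1, 2), Pow(Z, -1), Add(Z, s)) (Function('b')(s, Z) = Mul(Add(Z, s), Pow(Mul(2, Z), -1)) = Mul(Add(Z, s), Mul(Rational(1, 2), Pow(Z, -1))) = Mul(Rational(1, 2), Pow(Z, -1), Add(Z, s)))
Mul(300, Add(193, Function('b')(Add(Add(2, 0), -1), 15))) = Mul(300, Add(193, Mul(Rational(1, 2), Pow(15, -1), Add(15, Add(Add(2, 0), -1))))) = Mul(300, Add(193, Mul(Rational(1, 2), Rational(1, 15), Add(15, Add(2, -1))))) = Mul(300, Add(193, Mul(Rational(1, 2), Rational(1, 15), Add(15, 1)))) = Mul(300, Add(193, Mul(Rational(1, 2), Rational(1, 15), 16))) = Mul(300, Add(193, Rational(8, 15))) = Mul(300, Rational(2903, 15)) = 58060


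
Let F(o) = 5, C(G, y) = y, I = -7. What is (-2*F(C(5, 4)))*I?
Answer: 70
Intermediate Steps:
(-2*F(C(5, 4)))*I = -2*5*(-7) = -10*(-7) = 70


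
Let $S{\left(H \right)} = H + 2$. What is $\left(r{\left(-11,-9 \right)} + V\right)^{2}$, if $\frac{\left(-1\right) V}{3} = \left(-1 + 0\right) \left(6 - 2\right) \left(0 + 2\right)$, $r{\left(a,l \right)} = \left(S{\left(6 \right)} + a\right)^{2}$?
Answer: $1089$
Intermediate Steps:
$S{\left(H \right)} = 2 + H$
$r{\left(a,l \right)} = \left(8 + a\right)^{2}$ ($r{\left(a,l \right)} = \left(\left(2 + 6\right) + a\right)^{2} = \left(8 + a\right)^{2}$)
$V = 24$ ($V = - 3 \left(-1 + 0\right) \left(6 - 2\right) \left(0 + 2\right) = - 3 \left(-1\right) 4 \cdot 2 = - 3 \left(\left(-4\right) 2\right) = \left(-3\right) \left(-8\right) = 24$)
$\left(r{\left(-11,-9 \right)} + V\right)^{2} = \left(\left(8 - 11\right)^{2} + 24\right)^{2} = \left(\left(-3\right)^{2} + 24\right)^{2} = \left(9 + 24\right)^{2} = 33^{2} = 1089$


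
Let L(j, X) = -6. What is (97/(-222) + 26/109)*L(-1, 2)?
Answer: 4801/4033 ≈ 1.1904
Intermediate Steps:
(97/(-222) + 26/109)*L(-1, 2) = (97/(-222) + 26/109)*(-6) = (97*(-1/222) + 26*(1/109))*(-6) = (-97/222 + 26/109)*(-6) = -4801/24198*(-6) = 4801/4033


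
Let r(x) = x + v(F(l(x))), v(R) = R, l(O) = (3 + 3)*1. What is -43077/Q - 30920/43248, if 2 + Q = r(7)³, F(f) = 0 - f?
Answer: 232870397/5406 ≈ 43076.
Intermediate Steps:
l(O) = 6 (l(O) = 6*1 = 6)
F(f) = -f
r(x) = -6 + x (r(x) = x - 1*6 = x - 6 = -6 + x)
Q = -1 (Q = -2 + (-6 + 7)³ = -2 + 1³ = -2 + 1 = -1)
-43077/Q - 30920/43248 = -43077/(-1) - 30920/43248 = -43077*(-1) - 30920*1/43248 = 43077 - 3865/5406 = 232870397/5406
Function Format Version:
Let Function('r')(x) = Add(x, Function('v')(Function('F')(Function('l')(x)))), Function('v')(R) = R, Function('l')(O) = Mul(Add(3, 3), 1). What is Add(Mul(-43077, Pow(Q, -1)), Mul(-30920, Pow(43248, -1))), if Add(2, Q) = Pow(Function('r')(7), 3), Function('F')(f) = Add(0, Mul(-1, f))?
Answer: Rational(232870397, 5406) ≈ 43076.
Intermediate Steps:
Function('l')(O) = 6 (Function('l')(O) = Mul(6, 1) = 6)
Function('F')(f) = Mul(-1, f)
Function('r')(x) = Add(-6, x) (Function('r')(x) = Add(x, Mul(-1, 6)) = Add(x, -6) = Add(-6, x))
Q = -1 (Q = Add(-2, Pow(Add(-6, 7), 3)) = Add(-2, Pow(1, 3)) = Add(-2, 1) = -1)
Add(Mul(-43077, Pow(Q, -1)), Mul(-30920, Pow(43248, -1))) = Add(Mul(-43077, Pow(-1, -1)), Mul(-30920, Pow(43248, -1))) = Add(Mul(-43077, -1), Mul(-30920, Rational(1, 43248))) = Add(43077, Rational(-3865, 5406)) = Rational(232870397, 5406)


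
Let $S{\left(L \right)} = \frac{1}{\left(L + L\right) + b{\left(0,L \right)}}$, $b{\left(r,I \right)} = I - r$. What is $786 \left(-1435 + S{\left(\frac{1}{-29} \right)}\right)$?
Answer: $-1135508$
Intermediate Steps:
$S{\left(L \right)} = \frac{1}{3 L}$ ($S{\left(L \right)} = \frac{1}{\left(L + L\right) + \left(L - 0\right)} = \frac{1}{2 L + \left(L + 0\right)} = \frac{1}{2 L + L} = \frac{1}{3 L}$)
$786 \left(-1435 + S{\left(\frac{1}{-29} \right)}\right) = 786 \left(-1435 + \frac{1}{3 \frac{1}{-29}}\right) = 786 \left(-1435 + \frac{1}{3 \left(- \frac{1}{29}\right)}\right) = 786 \left(-1435 + \frac{1}{3} \left(-29\right)\right) = 786 \left(-1435 - \frac{29}{3}\right) = 786 \left(- \frac{4334}{3}\right) = -1135508$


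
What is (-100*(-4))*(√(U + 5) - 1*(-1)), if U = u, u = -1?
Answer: 1200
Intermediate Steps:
U = -1
(-100*(-4))*(√(U + 5) - 1*(-1)) = (-100*(-4))*(√(-1 + 5) - 1*(-1)) = (-10*(-40))*(√4 + 1) = 400*(2 + 1) = 400*3 = 1200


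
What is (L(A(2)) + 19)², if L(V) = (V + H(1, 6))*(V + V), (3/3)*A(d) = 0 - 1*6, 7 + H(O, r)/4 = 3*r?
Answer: 190969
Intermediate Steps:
H(O, r) = -28 + 12*r (H(O, r) = -28 + 4*(3*r) = -28 + 12*r)
A(d) = -6 (A(d) = 0 - 1*6 = 0 - 6 = -6)
L(V) = 2*V*(44 + V) (L(V) = (V + (-28 + 12*6))*(V + V) = (V + (-28 + 72))*(2*V) = (V + 44)*(2*V) = (44 + V)*(2*V) = 2*V*(44 + V))
(L(A(2)) + 19)² = (2*(-6)*(44 - 6) + 19)² = (2*(-6)*38 + 19)² = (-456 + 19)² = (-437)² = 190969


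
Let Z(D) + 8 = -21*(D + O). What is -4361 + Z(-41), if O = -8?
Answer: -3340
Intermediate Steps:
Z(D) = 160 - 21*D (Z(D) = -8 - 21*(D - 8) = -8 - 21*(-8 + D) = -8 + (168 - 21*D) = 160 - 21*D)
-4361 + Z(-41) = -4361 + (160 - 21*(-41)) = -4361 + (160 + 861) = -4361 + 1021 = -3340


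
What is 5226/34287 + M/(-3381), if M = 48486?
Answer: -182752264/12880483 ≈ -14.188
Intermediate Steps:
5226/34287 + M/(-3381) = 5226/34287 + 48486/(-3381) = 5226*(1/34287) + 48486*(-1/3381) = 1742/11429 - 16162/1127 = -182752264/12880483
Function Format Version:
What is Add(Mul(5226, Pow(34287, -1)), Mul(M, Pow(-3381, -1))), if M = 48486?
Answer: Rational(-182752264, 12880483) ≈ -14.188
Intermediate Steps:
Add(Mul(5226, Pow(34287, -1)), Mul(M, Pow(-3381, -1))) = Add(Mul(5226, Pow(34287, -1)), Mul(48486, Pow(-3381, -1))) = Add(Mul(5226, Rational(1, 34287)), Mul(48486, Rational(-1, 3381))) = Add(Rational(1742, 11429), Rational(-16162, 1127)) = Rational(-182752264, 12880483)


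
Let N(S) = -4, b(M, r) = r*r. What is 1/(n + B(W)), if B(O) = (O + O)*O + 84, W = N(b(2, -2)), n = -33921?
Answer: -1/33805 ≈ -2.9581e-5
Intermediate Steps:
b(M, r) = r**2
W = -4
B(O) = 84 + 2*O**2 (B(O) = (2*O)*O + 84 = 2*O**2 + 84 = 84 + 2*O**2)
1/(n + B(W)) = 1/(-33921 + (84 + 2*(-4)**2)) = 1/(-33921 + (84 + 2*16)) = 1/(-33921 + (84 + 32)) = 1/(-33921 + 116) = 1/(-33805) = -1/33805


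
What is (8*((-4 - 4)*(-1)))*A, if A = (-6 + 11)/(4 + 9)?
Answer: 320/13 ≈ 24.615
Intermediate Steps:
A = 5/13 ≈ 0.38462
(8*((-4 - 4)*(-1)))*A = (8*((-4 - 4)*(-1)))*(5/13) = (8*(-8*(-1)))*(5/13) = (8*8)*(5/13) = 64*(5/13) = 320/13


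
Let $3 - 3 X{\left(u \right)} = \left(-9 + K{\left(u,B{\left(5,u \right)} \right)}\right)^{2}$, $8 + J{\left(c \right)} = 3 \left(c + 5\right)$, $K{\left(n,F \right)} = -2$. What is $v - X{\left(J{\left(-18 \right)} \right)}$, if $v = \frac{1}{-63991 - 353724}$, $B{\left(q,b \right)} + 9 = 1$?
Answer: $\frac{49290367}{1253145} \approx 39.333$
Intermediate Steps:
$B{\left(q,b \right)} = -8$ ($B{\left(q,b \right)} = -9 + 1 = -8$)
$v = - \frac{1}{417715}$ ($v = \frac{1}{-417715} = - \frac{1}{417715} \approx -2.394 \cdot 10^{-6}$)
$J{\left(c \right)} = 7 + 3 c$ ($J{\left(c \right)} = -8 + 3 \left(c + 5\right) = -8 + 3 \left(5 + c\right) = -8 + \left(15 + 3 c\right) = 7 + 3 c$)
$X{\left(u \right)} = - \frac{118}{3}$ ($X{\left(u \right)} = 1 - \frac{\left(-9 - 2\right)^{2}}{3} = 1 - \frac{\left(-11\right)^{2}}{3} = 1 - \frac{121}{3} = - \frac{118}{3}$)
$v - X{\left(J{\left(-18 \right)} \right)} = - \frac{1}{417715} - - \frac{118}{3} = - \frac{1}{417715} + \frac{118}{3} = \frac{49290367}{1253145}$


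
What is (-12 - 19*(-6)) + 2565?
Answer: 2667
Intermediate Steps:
(-12 - 19*(-6)) + 2565 = (-12 + 114) + 2565 = 102 + 2565 = 2667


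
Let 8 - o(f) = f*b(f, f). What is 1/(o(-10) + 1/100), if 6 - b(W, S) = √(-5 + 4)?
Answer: 680100/47253601 + 100000*I/47253601 ≈ 0.014393 + 0.0021162*I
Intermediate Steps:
b(W, S) = 6 - I (b(W, S) = 6 - √(-5 + 4) = 6 - √(-1) = 6 - I)
o(f) = 8 - f*(6 - I)
1/(o(-10) + 1/100) = 1/((8 - 1*(-10)*(6 - I)) + 1/100) = 1/((8 + (60 - 10*I)) + 1/100) = 1/((68 - 10*I) + 1/100) = 1/(6801/100 - 10*I) = 10000*(6801/100 + 10*I)/47253601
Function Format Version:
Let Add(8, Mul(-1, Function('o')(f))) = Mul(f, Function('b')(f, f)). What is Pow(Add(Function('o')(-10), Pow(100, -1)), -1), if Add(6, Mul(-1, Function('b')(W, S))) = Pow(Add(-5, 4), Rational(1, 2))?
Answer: Add(Rational(680100, 47253601), Mul(Rational(100000, 47253601), I)) ≈ Add(0.014393, Mul(0.0021162, I))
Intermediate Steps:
Function('b')(W, S) = Add(6, Mul(-1, I)) (Function('b')(W, S) = Add(6, Mul(-1, Pow(Add(-5, 4), Rational(1, 2)))) = Add(6, Mul(-1, Pow(-1, Rational(1, 2)))) = Add(6, Mul(-1, I)))
Function('o')(f) = Add(8, Mul(-1, f, Add(6, Mul(-1, I)))) (Function('o')(f) = Add(8, Mul(-1, Mul(f, Add(6, Mul(-1, I))))) = Add(8, Mul(-1, f, Add(6, Mul(-1, I)))))
Pow(Add(Function('o')(-10), Pow(100, -1)), -1) = Pow(Add(Add(8, Mul(-1, -10, Add(6, Mul(-1, I)))), Pow(100, -1)), -1) = Pow(Add(Add(8, Add(60, Mul(-10, I))), Rational(1, 100)), -1) = Pow(Add(Add(68, Mul(-10, I)), Rational(1, 100)), -1) = Pow(Add(Rational(6801, 100), Mul(-10, I)), -1) = Mul(Rational(10000, 47253601), Add(Rational(6801, 100), Mul(10, I)))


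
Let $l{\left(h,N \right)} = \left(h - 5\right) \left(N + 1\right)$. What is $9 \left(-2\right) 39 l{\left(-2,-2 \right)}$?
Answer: $-4914$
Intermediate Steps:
$l{\left(h,N \right)} = \left(1 + N\right) \left(-5 + h\right)$ ($l{\left(h,N \right)} = \left(-5 + h\right) \left(1 + N\right) = \left(1 + N\right) \left(-5 + h\right)$)
$9 \left(-2\right) 39 l{\left(-2,-2 \right)} = 9 \left(-2\right) 39 \left(-5 - 2 - -10 - -4\right) = \left(-18\right) 39 \left(-5 - 2 + 10 + 4\right) = \left(-702\right) 7 = -4914$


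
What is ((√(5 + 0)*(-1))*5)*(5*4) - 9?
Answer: -9 - 100*√5 ≈ -232.61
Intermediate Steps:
((√(5 + 0)*(-1))*5)*(5*4) - 9 = ((√5*(-1))*5)*20 - 9 = (-√5*5)*20 - 9 = -5*√5*20 - 9 = -100*√5 - 9 = -9 - 100*√5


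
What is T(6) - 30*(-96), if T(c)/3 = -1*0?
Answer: 2880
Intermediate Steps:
T(c) = 0 (T(c) = 3*(-1*0) = 3*0 = 0)
T(6) - 30*(-96) = 0 - 30*(-96) = 0 + 2880 = 2880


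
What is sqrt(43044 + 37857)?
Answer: 3*sqrt(8989) ≈ 284.43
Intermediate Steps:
sqrt(43044 + 37857) = sqrt(80901) = 3*sqrt(8989)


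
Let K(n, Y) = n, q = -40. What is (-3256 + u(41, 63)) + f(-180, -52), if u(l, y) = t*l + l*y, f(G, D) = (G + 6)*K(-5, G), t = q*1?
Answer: -1443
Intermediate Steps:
t = -40 (t = -40*1 = -40)
f(G, D) = -30 - 5*G (f(G, D) = (G + 6)*(-5) = (6 + G)*(-5) = -30 - 5*G)
u(l, y) = -40*l + l*y
(-3256 + u(41, 63)) + f(-180, -52) = (-3256 + 41*(-40 + 63)) + (-30 - 5*(-180)) = (-3256 + 41*23) + (-30 + 900) = (-3256 + 943) + 870 = -2313 + 870 = -1443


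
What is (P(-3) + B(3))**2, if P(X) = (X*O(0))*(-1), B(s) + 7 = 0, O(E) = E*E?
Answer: 49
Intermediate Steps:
O(E) = E**2
B(s) = -7 (B(s) = -7 + 0 = -7)
P(X) = 0 (P(X) = (X*0**2)*(-1) = (X*0)*(-1) = 0*(-1) = 0)
(P(-3) + B(3))**2 = (0 - 7)**2 = (-7)**2 = 49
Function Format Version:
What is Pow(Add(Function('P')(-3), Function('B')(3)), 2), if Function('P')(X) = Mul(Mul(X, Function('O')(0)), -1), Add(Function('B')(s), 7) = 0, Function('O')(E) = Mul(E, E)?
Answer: 49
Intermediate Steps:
Function('O')(E) = Pow(E, 2)
Function('B')(s) = -7 (Function('B')(s) = Add(-7, 0) = -7)
Function('P')(X) = 0 (Function('P')(X) = Mul(Mul(X, Pow(0, 2)), -1) = Mul(Mul(X, 0), -1) = Mul(0, -1) = 0)
Pow(Add(Function('P')(-3), Function('B')(3)), 2) = Pow(Add(0, -7), 2) = Pow(-7, 2) = 49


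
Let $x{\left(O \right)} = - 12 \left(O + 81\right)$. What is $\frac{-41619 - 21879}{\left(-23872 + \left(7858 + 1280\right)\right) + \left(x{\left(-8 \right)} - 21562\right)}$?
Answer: $\frac{31749}{18586} \approx 1.7082$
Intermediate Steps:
$x{\left(O \right)} = -972 - 12 O$ ($x{\left(O \right)} = - 12 \left(81 + O\right) = -972 - 12 O$)
$\frac{-41619 - 21879}{\left(-23872 + \left(7858 + 1280\right)\right) + \left(x{\left(-8 \right)} - 21562\right)} = \frac{-41619 - 21879}{\left(-23872 + \left(7858 + 1280\right)\right) - 22438} = - \frac{63498}{\left(-23872 + 9138\right) + \left(\left(-972 + 96\right) - 21562\right)} = - \frac{63498}{-14734 - 22438} = - \frac{63498}{-37172} = \left(-63498\right) \left(- \frac{1}{37172}\right) = \frac{31749}{18586}$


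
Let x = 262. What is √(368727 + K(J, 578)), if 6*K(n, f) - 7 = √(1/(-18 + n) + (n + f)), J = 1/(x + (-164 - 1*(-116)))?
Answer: √(2253841687627073286 + 1236171*√392522158065958)/2472342 ≈ 607.23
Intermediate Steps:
J = 1/214 (J = 1/(262 + (-164 - 1*(-116))) = 1/(262 + (-164 + 116)) = 1/(262 - 48) = 1/214 ≈ 0.0046729)
K(n, f) = 7/6 + √(f + n + 1/(-18 + n))/6 (K(n, f) = 7/6 + √(1/(-18 + n) + (n + f))/6 = 7/6 + √(1/(-18 + n) + (f + n))/6 = 7/6 + √(f + n + 1/(-18 + n))/6)
√(368727 + K(J, 578)) = √(368727 + (7/6 + √((1 + (-18 + 1/214)*(578 + 1/214))/(-18 + 1/214))/6)) = √(368727 + (7/6 + √((1 - 3851/214*123693/214)/(-3851/214))/6)) = √(368727 + (7/6 + √(-214*(1 - 476341743/45796)/3851)/6)) = √(368727 + (7/6 + √(-214/3851*(-476295947/45796))/6)) = √(368727 + (7/6 + √(476295947/824114)/6)) = √(368727 + (7/6 + (√392522158065958/824114)/6)) = √(368727 + (7/6 + √392522158065958/4944684)) = √(2212369/6 + √392522158065958/4944684)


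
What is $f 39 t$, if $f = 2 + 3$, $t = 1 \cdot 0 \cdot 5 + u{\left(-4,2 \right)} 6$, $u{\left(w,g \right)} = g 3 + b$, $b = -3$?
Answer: $3510$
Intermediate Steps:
$u{\left(w,g \right)} = -3 + 3 g$ ($u{\left(w,g \right)} = g 3 - 3 = 3 g - 3 = -3 + 3 g$)
$t = 18$ ($t = 1 \cdot 0 \cdot 5 + \left(-3 + 3 \cdot 2\right) 6 = 0 \cdot 5 + \left(-3 + 6\right) 6 = 0 + 3 \cdot 6 = 0 + 18 = 18$)
$f = 5$
$f 39 t = 5 \cdot 39 \cdot 18 = 195 \cdot 18 = 3510$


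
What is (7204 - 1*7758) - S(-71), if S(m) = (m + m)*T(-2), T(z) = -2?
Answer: -838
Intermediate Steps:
S(m) = -4*m (S(m) = (m + m)*(-2) = (2*m)*(-2) = -4*m)
(7204 - 1*7758) - S(-71) = (7204 - 1*7758) - (-4)*(-71) = (7204 - 7758) - 1*284 = -554 - 284 = -838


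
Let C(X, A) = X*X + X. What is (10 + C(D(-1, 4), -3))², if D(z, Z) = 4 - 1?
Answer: 484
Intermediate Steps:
D(z, Z) = 3
C(X, A) = X + X² (C(X, A) = X² + X = X + X²)
(10 + C(D(-1, 4), -3))² = (10 + 3*(1 + 3))² = (10 + 3*4)² = (10 + 12)² = 22² = 484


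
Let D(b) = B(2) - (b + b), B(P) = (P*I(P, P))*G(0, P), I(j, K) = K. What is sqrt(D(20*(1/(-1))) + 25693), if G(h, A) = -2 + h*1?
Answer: 35*sqrt(21) ≈ 160.39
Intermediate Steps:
G(h, A) = -2 + h
B(P) = -2*P**2 (B(P) = (P*P)*(-2 + 0) = P**2*(-2) = -2*P**2)
D(b) = -8 - 2*b (D(b) = -2*2**2 - (b + b) = -2*4 - 2*b = -8 - 2*b)
sqrt(D(20*(1/(-1))) + 25693) = sqrt((-8 - 40*1/(-1)) + 25693) = sqrt((-8 - 40*1*(-1)) + 25693) = sqrt((-8 - 40*(-1)) + 25693) = sqrt((-8 - 2*(-20)) + 25693) = sqrt((-8 + 40) + 25693) = sqrt(32 + 25693) = sqrt(25725) = 35*sqrt(21)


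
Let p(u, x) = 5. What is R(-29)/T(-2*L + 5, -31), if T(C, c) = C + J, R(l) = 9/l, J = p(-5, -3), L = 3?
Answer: -9/116 ≈ -0.077586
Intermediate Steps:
J = 5
T(C, c) = 5 + C (T(C, c) = C + 5 = 5 + C)
R(-29)/T(-2*L + 5, -31) = (9/(-29))/(5 + (-2*3 + 5)) = (9*(-1/29))/(5 + (-6 + 5)) = -9/(29*(5 - 1)) = -9/29/4 = -9/29*1/4 = -9/116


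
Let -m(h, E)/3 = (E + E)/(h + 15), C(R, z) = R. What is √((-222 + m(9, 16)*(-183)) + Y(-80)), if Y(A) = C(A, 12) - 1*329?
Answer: √101 ≈ 10.050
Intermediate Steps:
m(h, E) = -6*E/(15 + h) (m(h, E) = -3*(E + E)/(h + 15) = -3*2*E/(15 + h) = -6*E/(15 + h))
Y(A) = -329 + A (Y(A) = A - 1*329 = A - 329 = -329 + A)
√((-222 + m(9, 16)*(-183)) + Y(-80)) = √((-222 - 6*16/(15 + 9)*(-183)) + (-329 - 80)) = √((-222 - 6*16/24*(-183)) - 409) = √((-222 - 6*16*1/24*(-183)) - 409) = √((-222 - 4*(-183)) - 409) = √((-222 + 732) - 409) = √(510 - 409) = √101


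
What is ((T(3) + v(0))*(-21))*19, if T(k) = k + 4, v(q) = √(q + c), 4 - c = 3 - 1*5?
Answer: -2793 - 399*√6 ≈ -3770.3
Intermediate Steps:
c = 6 (c = 4 - (3 - 1*5) = 4 - (3 - 5) = 4 - 1*(-2) = 4 + 2 = 6)
v(q) = √(6 + q) (v(q) = √(q + 6) = √(6 + q))
T(k) = 4 + k
((T(3) + v(0))*(-21))*19 = (((4 + 3) + √(6 + 0))*(-21))*19 = ((7 + √6)*(-21))*19 = (-147 - 21*√6)*19 = -2793 - 399*√6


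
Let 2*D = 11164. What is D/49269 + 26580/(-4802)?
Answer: -641382628/118294869 ≈ -5.4219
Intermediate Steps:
D = 5582 (D = (1/2)*11164 = 5582)
D/49269 + 26580/(-4802) = 5582/49269 + 26580/(-4802) = 5582*(1/49269) + 26580*(-1/4802) = 5582/49269 - 13290/2401 = -641382628/118294869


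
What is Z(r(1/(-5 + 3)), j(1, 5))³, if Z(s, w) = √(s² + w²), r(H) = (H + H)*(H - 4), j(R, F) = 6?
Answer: 3375/8 ≈ 421.88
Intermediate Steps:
r(H) = 2*H*(-4 + H) (r(H) = (2*H)*(-4 + H) = 2*H*(-4 + H))
Z(r(1/(-5 + 3)), j(1, 5))³ = (√((2*(-4 + 1/(-5 + 3))/(-5 + 3))² + 6²))³ = (√((2*(-4 + 1/(-2))/(-2))² + 36))³ = (√((2*(-½)*(-4 - ½))² + 36))³ = (√((2*(-½)*(-9/2))² + 36))³ = (√((9/2)² + 36))³ = (√(81/4 + 36))³ = (√(225/4))³ = (15/2)³ = 3375/8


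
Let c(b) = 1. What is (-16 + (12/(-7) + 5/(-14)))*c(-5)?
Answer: -253/14 ≈ -18.071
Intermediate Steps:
(-16 + (12/(-7) + 5/(-14)))*c(-5) = (-16 + (12/(-7) + 5/(-14)))*1 = (-16 + (12*(-1/7) + 5*(-1/14)))*1 = (-16 + (-12/7 - 5/14))*1 = (-16 - 29/14)*1 = -253/14*1 = -253/14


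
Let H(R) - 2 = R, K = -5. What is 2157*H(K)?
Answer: -6471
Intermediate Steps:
H(R) = 2 + R
2157*H(K) = 2157*(2 - 5) = 2157*(-3) = -6471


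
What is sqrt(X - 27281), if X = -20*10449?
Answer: I*sqrt(236261) ≈ 486.07*I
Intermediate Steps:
X = -208980
sqrt(X - 27281) = sqrt(-208980 - 27281) = sqrt(-236261) = I*sqrt(236261)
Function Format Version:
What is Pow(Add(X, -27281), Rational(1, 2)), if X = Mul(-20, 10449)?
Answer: Mul(I, Pow(236261, Rational(1, 2))) ≈ Mul(486.07, I)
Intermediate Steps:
X = -208980
Pow(Add(X, -27281), Rational(1, 2)) = Pow(Add(-208980, -27281), Rational(1, 2)) = Pow(-236261, Rational(1, 2)) = Mul(I, Pow(236261, Rational(1, 2)))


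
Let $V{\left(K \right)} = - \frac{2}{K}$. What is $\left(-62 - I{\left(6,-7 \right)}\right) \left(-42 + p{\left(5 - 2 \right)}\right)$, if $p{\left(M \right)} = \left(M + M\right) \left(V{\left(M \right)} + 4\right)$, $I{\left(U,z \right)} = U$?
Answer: $1496$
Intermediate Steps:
$p{\left(M \right)} = 2 M \left(4 - \frac{2}{M}\right)$ ($p{\left(M \right)} = \left(M + M\right) \left(- \frac{2}{M} + 4\right) = 2 M \left(4 - \frac{2}{M}\right)$)
$\left(-62 - I{\left(6,-7 \right)}\right) \left(-42 + p{\left(5 - 2 \right)}\right) = \left(-62 - 6\right) \left(-42 - \left(4 - 8 \left(5 - 2\right)\right)\right) = \left(-62 - 6\right) \left(-42 + \left(-4 + 8 \cdot 3\right)\right) = - 68 \left(-42 + \left(-4 + 24\right)\right) = - 68 \left(-42 + 20\right) = \left(-68\right) \left(-22\right) = 1496$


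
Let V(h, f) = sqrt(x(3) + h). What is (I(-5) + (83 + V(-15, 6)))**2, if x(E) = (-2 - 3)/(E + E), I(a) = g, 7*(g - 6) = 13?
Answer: 2422321/294 + 212*I*sqrt(570)/7 ≈ 8239.2 + 723.06*I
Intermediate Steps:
g = 55/7 (g = 6 + (1/7)*13 = 6 + 13/7 = 55/7 ≈ 7.8571)
I(a) = 55/7
x(E) = -5/(2*E) (x(E) = -5*1/(2*E) = -5/(2*E))
V(h, f) = sqrt(-5/6 + h) (V(h, f) = sqrt(-5/2/3 + h) = sqrt(-5/2*1/3 + h) = sqrt(-5/6 + h))
(I(-5) + (83 + V(-15, 6)))**2 = (55/7 + (83 + sqrt(-30 + 36*(-15))/6))**2 = (55/7 + (83 + sqrt(-30 - 540)/6))**2 = (55/7 + (83 + sqrt(-570)/6))**2 = (55/7 + (83 + (I*sqrt(570))/6))**2 = (55/7 + (83 + I*sqrt(570)/6))**2 = (636/7 + I*sqrt(570)/6)**2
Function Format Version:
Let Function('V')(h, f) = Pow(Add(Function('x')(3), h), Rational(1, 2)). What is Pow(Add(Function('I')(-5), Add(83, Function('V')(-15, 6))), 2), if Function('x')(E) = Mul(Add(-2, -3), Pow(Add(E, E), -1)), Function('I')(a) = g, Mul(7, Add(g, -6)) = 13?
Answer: Add(Rational(2422321, 294), Mul(Rational(212, 7), I, Pow(570, Rational(1, 2)))) ≈ Add(8239.2, Mul(723.06, I))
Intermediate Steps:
g = Rational(55, 7) (g = Add(6, Mul(Rational(1, 7), 13)) = Add(6, Rational(13, 7)) = Rational(55, 7) ≈ 7.8571)
Function('I')(a) = Rational(55, 7)
Function('x')(E) = Mul(Rational(-5, 2), Pow(E, -1)) (Function('x')(E) = Mul(-5, Pow(Mul(2, E), -1)) = Mul(-5, Mul(Rational(1, 2), Pow(E, -1))) = Mul(Rational(-5, 2), Pow(E, -1)))
Function('V')(h, f) = Pow(Add(Rational(-5, 6), h), Rational(1, 2)) (Function('V')(h, f) = Pow(Add(Mul(Rational(-5, 2), Pow(3, -1)), h), Rational(1, 2)) = Pow(Add(Mul(Rational(-5, 2), Rational(1, 3)), h), Rational(1, 2)) = Pow(Add(Rational(-5, 6), h), Rational(1, 2)))
Pow(Add(Function('I')(-5), Add(83, Function('V')(-15, 6))), 2) = Pow(Add(Rational(55, 7), Add(83, Mul(Rational(1, 6), Pow(Add(-30, Mul(36, -15)), Rational(1, 2))))), 2) = Pow(Add(Rational(55, 7), Add(83, Mul(Rational(1, 6), Pow(Add(-30, -540), Rational(1, 2))))), 2) = Pow(Add(Rational(55, 7), Add(83, Mul(Rational(1, 6), Pow(-570, Rational(1, 2))))), 2) = Pow(Add(Rational(55, 7), Add(83, Mul(Rational(1, 6), Mul(I, Pow(570, Rational(1, 2)))))), 2) = Pow(Add(Rational(55, 7), Add(83, Mul(Rational(1, 6), I, Pow(570, Rational(1, 2))))), 2) = Pow(Add(Rational(636, 7), Mul(Rational(1, 6), I, Pow(570, Rational(1, 2)))), 2)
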